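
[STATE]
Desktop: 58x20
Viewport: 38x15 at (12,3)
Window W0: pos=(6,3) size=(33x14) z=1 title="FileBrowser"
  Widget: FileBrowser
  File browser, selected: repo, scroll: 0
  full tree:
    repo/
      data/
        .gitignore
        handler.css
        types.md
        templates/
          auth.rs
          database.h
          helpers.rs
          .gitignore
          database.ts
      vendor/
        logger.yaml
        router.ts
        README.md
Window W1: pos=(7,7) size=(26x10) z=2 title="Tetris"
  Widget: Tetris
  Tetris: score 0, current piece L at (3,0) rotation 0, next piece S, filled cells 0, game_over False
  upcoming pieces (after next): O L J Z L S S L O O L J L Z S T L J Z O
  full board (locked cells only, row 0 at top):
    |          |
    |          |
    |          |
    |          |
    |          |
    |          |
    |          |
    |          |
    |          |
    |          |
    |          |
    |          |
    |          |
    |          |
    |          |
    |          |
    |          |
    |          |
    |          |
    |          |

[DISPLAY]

━━━━━━━━━━━━━━━━━━━━━━━━━━┓           
Browser                   ┃           
──────────────────────────┨           
 repo/                    ┃           
━━━━━━━━━━━━━━━━━━━━┓     ┃           
ris                 ┃     ┃           
────────────────────┨     ┃           
      │Next:        ┃     ┃           
      │ ░░          ┃     ┃           
      │░░           ┃     ┃           
      │             ┃     ┃           
      │             ┃     ┃           
      │             ┃     ┃           
━━━━━━━━━━━━━━━━━━━━┛━━━━━┛           
                                      


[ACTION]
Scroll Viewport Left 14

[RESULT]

      ┏━━━━━━━━━━━━━━━━━━━━━━━━━━━━━━━
      ┃ FileBrowser                   
      ┠───────────────────────────────
      ┃> [-] repo/                    
      ┃┏━━━━━━━━━━━━━━━━━━━━━━━━┓     
      ┃┃ Tetris                 ┃     
      ┃┠────────────────────────┨     
      ┃┃          │Next:        ┃     
      ┃┃          │ ░░          ┃     
      ┃┃          │░░           ┃     
      ┃┃          │             ┃     
      ┃┃          │             ┃     
      ┃┃          │             ┃     
      ┗┗━━━━━━━━━━━━━━━━━━━━━━━━┛━━━━━
                                      


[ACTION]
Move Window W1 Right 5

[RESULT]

      ┏━━━━━━━━━━━━━━━━━━━━━━━━━━━━━━━
      ┃ FileBrowser                   
      ┠───────────────────────────────
      ┃> [-] repo/                    
      ┃    [┏━━━━━━━━━━━━━━━━━━━━━━━━┓
      ┃    [┃ Tetris                 ┃
      ┃     ┠────────────────────────┨
      ┃     ┃          │Next:        ┃
      ┃     ┃          │ ░░          ┃
      ┃     ┃          │░░           ┃
      ┃     ┃          │             ┃
      ┃     ┃          │             ┃
      ┃     ┃          │             ┃
      ┗━━━━━┗━━━━━━━━━━━━━━━━━━━━━━━━┛
                                      


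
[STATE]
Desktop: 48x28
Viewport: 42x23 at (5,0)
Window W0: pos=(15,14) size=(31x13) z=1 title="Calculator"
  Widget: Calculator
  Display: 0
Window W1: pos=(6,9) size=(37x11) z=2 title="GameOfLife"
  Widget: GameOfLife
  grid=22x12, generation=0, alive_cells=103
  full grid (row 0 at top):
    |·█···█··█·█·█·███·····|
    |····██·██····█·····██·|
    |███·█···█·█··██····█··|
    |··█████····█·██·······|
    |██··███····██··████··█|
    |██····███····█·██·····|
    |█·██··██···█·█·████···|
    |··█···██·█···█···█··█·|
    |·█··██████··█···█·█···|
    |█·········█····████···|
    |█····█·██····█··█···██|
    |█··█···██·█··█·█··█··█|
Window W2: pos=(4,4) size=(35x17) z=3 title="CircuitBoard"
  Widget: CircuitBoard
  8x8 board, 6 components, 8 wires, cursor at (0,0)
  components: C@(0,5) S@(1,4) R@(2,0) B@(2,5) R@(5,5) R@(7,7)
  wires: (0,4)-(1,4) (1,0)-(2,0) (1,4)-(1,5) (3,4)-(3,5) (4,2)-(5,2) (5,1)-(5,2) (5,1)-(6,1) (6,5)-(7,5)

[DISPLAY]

                                          
                                          
                                          
                                          
━━━━━━━━━━━━━━━━━━━━━━━━━━━━━━━━━┓        
 CircuitBoard                    ┃        
─────────────────────────────────┨        
   0 1 2 3 4 5 6 7               ┃        
0  [.]              ·   C        ┃        
                    │            ┃━━━┓    
1   ·               S ─ ·        ┃   ┃    
    │                            ┃───┨    
2   R                   B        ┃   ┃    
                                 ┃   ┃    
3                   · ─ ·        ┃   ┃━━┓ 
                                 ┃   ┃  ┃ 
4           ·                    ┃   ┃──┨ 
            │                    ┃   ┃ 0┃ 
5       · ─ ·           R        ┃   ┃  ┃ 
        │                        ┃━━━┛  ┃ 
━━━━━━━━━━━━━━━━━━━━━━━━━━━━━━━━━┛      ┃ 
          ┃│ 4 │ 5 │ 6 │ × │            ┃ 
          ┃├───┼───┼───┼───┤            ┃ 


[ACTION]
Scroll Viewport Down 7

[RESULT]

 CircuitBoard                    ┃        
─────────────────────────────────┨        
   0 1 2 3 4 5 6 7               ┃        
0  [.]              ·   C        ┃        
                    │            ┃━━━┓    
1   ·               S ─ ·        ┃   ┃    
    │                            ┃───┨    
2   R                   B        ┃   ┃    
                                 ┃   ┃    
3                   · ─ ·        ┃   ┃━━┓ 
                                 ┃   ┃  ┃ 
4           ·                    ┃   ┃──┨ 
            │                    ┃   ┃ 0┃ 
5       · ─ ·           R        ┃   ┃  ┃ 
        │                        ┃━━━┛  ┃ 
━━━━━━━━━━━━━━━━━━━━━━━━━━━━━━━━━┛      ┃ 
          ┃│ 4 │ 5 │ 6 │ × │            ┃ 
          ┃├───┼───┼───┼───┤            ┃ 
          ┃│ 1 │ 2 │ 3 │ - │            ┃ 
          ┃├───┼───┼───┼───┤            ┃ 
          ┃│ 0 │ . │ = │ + │            ┃ 
          ┗━━━━━━━━━━━━━━━━━━━━━━━━━━━━━┛ 
                                          


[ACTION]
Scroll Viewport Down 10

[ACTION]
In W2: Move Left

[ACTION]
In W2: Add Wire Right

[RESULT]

 CircuitBoard                    ┃        
─────────────────────────────────┨        
   0 1 2 3 4 5 6 7               ┃        
0  [.]─ ·           ·   C        ┃        
                    │            ┃━━━┓    
1   ·               S ─ ·        ┃   ┃    
    │                            ┃───┨    
2   R                   B        ┃   ┃    
                                 ┃   ┃    
3                   · ─ ·        ┃   ┃━━┓ 
                                 ┃   ┃  ┃ 
4           ·                    ┃   ┃──┨ 
            │                    ┃   ┃ 0┃ 
5       · ─ ·           R        ┃   ┃  ┃ 
        │                        ┃━━━┛  ┃ 
━━━━━━━━━━━━━━━━━━━━━━━━━━━━━━━━━┛      ┃ 
          ┃│ 4 │ 5 │ 6 │ × │            ┃ 
          ┃├───┼───┼───┼───┤            ┃ 
          ┃│ 1 │ 2 │ 3 │ - │            ┃ 
          ┃├───┼───┼───┼───┤            ┃ 
          ┃│ 0 │ . │ = │ + │            ┃ 
          ┗━━━━━━━━━━━━━━━━━━━━━━━━━━━━━┛ 
                                          


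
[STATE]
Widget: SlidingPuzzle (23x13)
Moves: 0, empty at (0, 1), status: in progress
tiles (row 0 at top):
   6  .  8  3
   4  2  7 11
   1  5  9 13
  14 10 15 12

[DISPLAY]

┌────┬────┬────┬────┐  
│  6 │    │  8 │  3 │  
├────┼────┼────┼────┤  
│  4 │  2 │  7 │ 11 │  
├────┼────┼────┼────┤  
│  1 │  5 │  9 │ 13 │  
├────┼────┼────┼────┤  
│ 14 │ 10 │ 15 │ 12 │  
└────┴────┴────┴────┘  
Moves: 0               
                       
                       
                       


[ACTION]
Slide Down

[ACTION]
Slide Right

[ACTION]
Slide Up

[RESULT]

┌────┬────┬────┬────┐  
│  4 │  6 │  8 │  3 │  
├────┼────┼────┼────┤  
│    │  2 │  7 │ 11 │  
├────┼────┼────┼────┤  
│  1 │  5 │  9 │ 13 │  
├────┼────┼────┼────┤  
│ 14 │ 10 │ 15 │ 12 │  
└────┴────┴────┴────┘  
Moves: 2               
                       
                       
                       


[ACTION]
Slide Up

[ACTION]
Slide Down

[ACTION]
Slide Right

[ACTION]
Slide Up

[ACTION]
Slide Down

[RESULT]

┌────┬────┬────┬────┐  
│  4 │  6 │  8 │  3 │  
├────┼────┼────┼────┤  
│    │  2 │  7 │ 11 │  
├────┼────┼────┼────┤  
│  1 │  5 │  9 │ 13 │  
├────┼────┼────┼────┤  
│ 14 │ 10 │ 15 │ 12 │  
└────┴────┴────┴────┘  
Moves: 6               
                       
                       
                       


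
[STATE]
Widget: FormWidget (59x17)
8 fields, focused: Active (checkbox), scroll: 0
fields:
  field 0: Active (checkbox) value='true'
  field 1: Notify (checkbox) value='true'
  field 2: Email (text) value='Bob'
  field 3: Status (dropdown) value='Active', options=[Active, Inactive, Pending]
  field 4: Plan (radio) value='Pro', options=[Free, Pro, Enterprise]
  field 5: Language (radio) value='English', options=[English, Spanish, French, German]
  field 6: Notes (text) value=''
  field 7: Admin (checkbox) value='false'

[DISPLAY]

> Active:     [x]                                          
  Notify:     [x]                                          
  Email:      [Bob                                        ]
  Status:     [Active                                    ▼]
  Plan:       ( ) Free  (●) Pro  ( ) Enterprise            
  Language:   (●) English  ( ) Spanish  ( ) French  ( ) Ger
  Notes:      [                                           ]
  Admin:      [ ]                                          
                                                           
                                                           
                                                           
                                                           
                                                           
                                                           
                                                           
                                                           
                                                           


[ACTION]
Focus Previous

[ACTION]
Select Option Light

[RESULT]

  Active:     [x]                                          
  Notify:     [x]                                          
  Email:      [Bob                                        ]
  Status:     [Active                                    ▼]
  Plan:       ( ) Free  (●) Pro  ( ) Enterprise            
  Language:   (●) English  ( ) Spanish  ( ) French  ( ) Ger
  Notes:      [                                           ]
> Admin:      [ ]                                          
                                                           
                                                           
                                                           
                                                           
                                                           
                                                           
                                                           
                                                           
                                                           


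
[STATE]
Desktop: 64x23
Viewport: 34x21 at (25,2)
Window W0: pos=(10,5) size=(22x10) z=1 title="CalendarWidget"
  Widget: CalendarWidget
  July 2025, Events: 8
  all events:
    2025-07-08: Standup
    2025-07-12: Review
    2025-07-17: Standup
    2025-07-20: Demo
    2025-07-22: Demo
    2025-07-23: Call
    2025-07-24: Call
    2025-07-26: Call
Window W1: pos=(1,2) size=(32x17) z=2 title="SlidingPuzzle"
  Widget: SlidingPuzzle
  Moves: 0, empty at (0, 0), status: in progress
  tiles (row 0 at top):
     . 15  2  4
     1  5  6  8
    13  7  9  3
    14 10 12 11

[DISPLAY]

━━━━━━━┓                          
       ┃                          
───────┨                          
       ┃                          
       ┃                          
       ┃                          
       ┃                          
       ┃                          
       ┃                          
       ┃                          
       ┃                          
       ┃                          
       ┃                          
       ┃                          
       ┃                          
       ┃                          
━━━━━━━┛                          
                                  
                                  
                                  
                                  


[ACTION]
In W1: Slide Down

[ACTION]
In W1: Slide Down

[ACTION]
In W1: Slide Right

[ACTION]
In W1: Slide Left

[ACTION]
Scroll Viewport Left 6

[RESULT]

━━━━━━━━━━━━━┓                    
             ┃                    
─────────────┨                    
───┐         ┃                    
 4 │         ┃                    
───┤         ┃                    
 8 │         ┃                    
───┤         ┃                    
 3 │         ┃                    
───┤         ┃                    
11 │         ┃                    
───┘         ┃                    
             ┃                    
             ┃                    
             ┃                    
             ┃                    
━━━━━━━━━━━━━┛                    
                                  
                                  
                                  
                                  


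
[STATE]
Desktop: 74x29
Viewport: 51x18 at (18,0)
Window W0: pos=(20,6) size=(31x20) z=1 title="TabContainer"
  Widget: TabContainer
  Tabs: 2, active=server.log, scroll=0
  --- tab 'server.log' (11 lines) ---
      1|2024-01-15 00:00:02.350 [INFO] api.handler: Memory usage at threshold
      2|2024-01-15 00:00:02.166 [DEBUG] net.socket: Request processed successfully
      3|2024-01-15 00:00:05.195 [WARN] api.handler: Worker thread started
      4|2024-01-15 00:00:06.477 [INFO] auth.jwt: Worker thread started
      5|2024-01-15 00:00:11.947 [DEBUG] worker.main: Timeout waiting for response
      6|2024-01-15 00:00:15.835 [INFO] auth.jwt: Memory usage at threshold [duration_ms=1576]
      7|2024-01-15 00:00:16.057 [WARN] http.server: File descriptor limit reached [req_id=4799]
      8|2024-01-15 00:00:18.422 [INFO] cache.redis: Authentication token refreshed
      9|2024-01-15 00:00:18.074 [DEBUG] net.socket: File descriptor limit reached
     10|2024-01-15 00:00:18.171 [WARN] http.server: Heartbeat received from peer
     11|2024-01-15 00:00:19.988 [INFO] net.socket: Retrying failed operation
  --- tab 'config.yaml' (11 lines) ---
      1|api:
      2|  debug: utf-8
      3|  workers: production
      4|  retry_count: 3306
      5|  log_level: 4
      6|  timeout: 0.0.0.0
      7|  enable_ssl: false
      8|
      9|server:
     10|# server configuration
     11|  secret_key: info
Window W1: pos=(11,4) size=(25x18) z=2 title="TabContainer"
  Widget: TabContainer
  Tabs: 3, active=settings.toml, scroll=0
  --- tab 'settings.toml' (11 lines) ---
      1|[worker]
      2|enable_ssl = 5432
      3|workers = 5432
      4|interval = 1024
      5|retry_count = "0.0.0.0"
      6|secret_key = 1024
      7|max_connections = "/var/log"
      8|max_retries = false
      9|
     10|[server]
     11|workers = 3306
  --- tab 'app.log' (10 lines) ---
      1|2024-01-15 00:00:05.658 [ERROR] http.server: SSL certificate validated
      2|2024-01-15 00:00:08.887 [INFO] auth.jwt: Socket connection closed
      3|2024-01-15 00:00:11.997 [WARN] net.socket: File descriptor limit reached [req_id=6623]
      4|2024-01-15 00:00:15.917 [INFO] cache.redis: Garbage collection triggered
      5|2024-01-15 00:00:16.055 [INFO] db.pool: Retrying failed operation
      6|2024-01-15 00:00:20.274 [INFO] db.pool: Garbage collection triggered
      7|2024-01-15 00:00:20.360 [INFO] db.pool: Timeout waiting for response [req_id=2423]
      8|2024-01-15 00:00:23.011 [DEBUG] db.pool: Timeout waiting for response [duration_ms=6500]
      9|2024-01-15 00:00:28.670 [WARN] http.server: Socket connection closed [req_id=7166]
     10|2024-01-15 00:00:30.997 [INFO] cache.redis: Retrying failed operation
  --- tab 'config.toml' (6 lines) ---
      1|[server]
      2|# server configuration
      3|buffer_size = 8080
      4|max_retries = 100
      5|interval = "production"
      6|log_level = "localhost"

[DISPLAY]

                                                   
                                                   
                                                   
                                                   
━━━━━━━━━━━━━━━━━┓                                 
ntainer          ┃                                 
─────────────────┨━━━━━━━━━━━━━━┓                  
ngs.toml]│ app.lo┃              ┃                  
─────────────────┃──────────────┨                  
r]               ┃onfig.yaml    ┃                  
_ssl = 5432      ┃──────────────┃                  
s = 5432         ┃0:02.350 [INFO┃                  
al = 1024        ┃0:02.166 [DEBU┃                  
count = "0.0.0.0"┃0:05.195 [WARN┃                  
_key = 1024      ┃0:06.477 [INFO┃                  
nnections = "/var┃0:11.947 [DEBU┃                  
tries = false    ┃0:15.835 [INFO┃                  
                 ┃0:16.057 [WARN┃                  


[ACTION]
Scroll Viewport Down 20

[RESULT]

s = 5432         ┃0:02.350 [INFO┃                  
al = 1024        ┃0:02.166 [DEBU┃                  
count = "0.0.0.0"┃0:05.195 [WARN┃                  
_key = 1024      ┃0:06.477 [INFO┃                  
nnections = "/var┃0:11.947 [DEBU┃                  
tries = false    ┃0:15.835 [INFO┃                  
                 ┃0:16.057 [WARN┃                  
r]               ┃0:18.422 [INFO┃                  
s = 3306         ┃0:18.074 [DEBU┃                  
                 ┃0:18.171 [WARN┃                  
━━━━━━━━━━━━━━━━━┛0:19.988 [INFO┃                  
  ┃                             ┃                  
  ┃                             ┃                  
  ┃                             ┃                  
  ┗━━━━━━━━━━━━━━━━━━━━━━━━━━━━━┛                  
                                                   
                                                   
                                                   


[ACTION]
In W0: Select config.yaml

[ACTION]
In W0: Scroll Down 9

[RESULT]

s = 5432         ┃uration       ┃                  
al = 1024        ┃nfo           ┃                  
count = "0.0.0.0"┃              ┃                  
_key = 1024      ┃              ┃                  
nnections = "/var┃              ┃                  
tries = false    ┃              ┃                  
                 ┃              ┃                  
r]               ┃              ┃                  
s = 3306         ┃              ┃                  
                 ┃              ┃                  
━━━━━━━━━━━━━━━━━┛              ┃                  
  ┃                             ┃                  
  ┃                             ┃                  
  ┃                             ┃                  
  ┗━━━━━━━━━━━━━━━━━━━━━━━━━━━━━┛                  
                                                   
                                                   
                                                   


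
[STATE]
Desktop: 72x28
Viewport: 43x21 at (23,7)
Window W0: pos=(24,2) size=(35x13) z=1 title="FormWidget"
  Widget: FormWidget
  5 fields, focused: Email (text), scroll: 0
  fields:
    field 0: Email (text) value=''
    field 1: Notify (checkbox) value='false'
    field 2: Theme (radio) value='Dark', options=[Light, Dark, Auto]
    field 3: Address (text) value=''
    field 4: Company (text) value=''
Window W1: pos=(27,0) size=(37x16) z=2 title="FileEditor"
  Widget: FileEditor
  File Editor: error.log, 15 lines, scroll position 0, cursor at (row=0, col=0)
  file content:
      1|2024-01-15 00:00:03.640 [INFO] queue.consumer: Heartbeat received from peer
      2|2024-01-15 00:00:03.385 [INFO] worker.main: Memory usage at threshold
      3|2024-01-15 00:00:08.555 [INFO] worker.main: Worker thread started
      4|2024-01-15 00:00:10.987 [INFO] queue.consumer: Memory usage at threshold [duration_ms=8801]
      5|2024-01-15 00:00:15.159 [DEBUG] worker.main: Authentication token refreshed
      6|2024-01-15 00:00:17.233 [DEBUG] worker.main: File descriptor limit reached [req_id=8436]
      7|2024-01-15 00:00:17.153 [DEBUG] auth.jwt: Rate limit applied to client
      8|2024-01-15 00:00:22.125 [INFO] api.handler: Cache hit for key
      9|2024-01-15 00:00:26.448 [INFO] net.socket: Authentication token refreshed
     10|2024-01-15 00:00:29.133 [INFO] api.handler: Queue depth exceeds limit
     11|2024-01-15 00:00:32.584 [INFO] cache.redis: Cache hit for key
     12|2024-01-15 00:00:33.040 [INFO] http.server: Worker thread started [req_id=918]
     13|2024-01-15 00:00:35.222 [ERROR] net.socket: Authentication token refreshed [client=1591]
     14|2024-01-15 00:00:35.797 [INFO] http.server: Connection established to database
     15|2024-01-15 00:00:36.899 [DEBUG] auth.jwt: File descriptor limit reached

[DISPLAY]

 ┃  ┃2024-01-15 00:00:15.159 [DEBUG] wo░┃  
 ┃  ┃2024-01-15 00:00:17.233 [DEBUG] wo░┃  
 ┃  ┃2024-01-15 00:00:17.153 [DEBUG] au░┃  
 ┃  ┃2024-01-15 00:00:22.125 [INFO] api░┃  
 ┃  ┃2024-01-15 00:00:26.448 [INFO] net░┃  
 ┃  ┃2024-01-15 00:00:29.133 [INFO] api░┃  
 ┃  ┃2024-01-15 00:00:32.584 [INFO] cac░┃  
 ┗━━┃2024-01-15 00:00:33.040 [INFO] htt▼┃  
    ┗━━━━━━━━━━━━━━━━━━━━━━━━━━━━━━━━━━━┛  
                                           
                                           
                                           
                                           
                                           
                                           
                                           
                                           
                                           
                                           
                                           
                                           


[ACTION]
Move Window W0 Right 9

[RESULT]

    ┃2024-01-15 00:00:15.159 [DEBUG] wo░┃ar
    ┃2024-01-15 00:00:17.233 [DEBUG] wo░┃  
    ┃2024-01-15 00:00:17.153 [DEBUG] au░┃  
    ┃2024-01-15 00:00:22.125 [INFO] api░┃  
    ┃2024-01-15 00:00:26.448 [INFO] net░┃  
    ┃2024-01-15 00:00:29.133 [INFO] api░┃  
    ┃2024-01-15 00:00:32.584 [INFO] cac░┃  
    ┃2024-01-15 00:00:33.040 [INFO] htt▼┃━━
    ┗━━━━━━━━━━━━━━━━━━━━━━━━━━━━━━━━━━━┛  
                                           
                                           
                                           
                                           
                                           
                                           
                                           
                                           
                                           
                                           
                                           
                                           


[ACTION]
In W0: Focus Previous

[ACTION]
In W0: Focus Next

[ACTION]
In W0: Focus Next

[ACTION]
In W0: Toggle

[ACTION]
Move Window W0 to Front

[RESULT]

    ┃2024-┃  Theme:      ( ) Light  (●) Dar
    ┃2024-┃  Address:    [                 
    ┃2024-┃  Company:    [                 
    ┃2024-┃                                
    ┃2024-┃                                
    ┃2024-┃                                
    ┃2024-┃                                
    ┃2024-┗━━━━━━━━━━━━━━━━━━━━━━━━━━━━━━━━
    ┗━━━━━━━━━━━━━━━━━━━━━━━━━━━━━━━━━━━┛  
                                           
                                           
                                           
                                           
                                           
                                           
                                           
                                           
                                           
                                           
                                           
                                           


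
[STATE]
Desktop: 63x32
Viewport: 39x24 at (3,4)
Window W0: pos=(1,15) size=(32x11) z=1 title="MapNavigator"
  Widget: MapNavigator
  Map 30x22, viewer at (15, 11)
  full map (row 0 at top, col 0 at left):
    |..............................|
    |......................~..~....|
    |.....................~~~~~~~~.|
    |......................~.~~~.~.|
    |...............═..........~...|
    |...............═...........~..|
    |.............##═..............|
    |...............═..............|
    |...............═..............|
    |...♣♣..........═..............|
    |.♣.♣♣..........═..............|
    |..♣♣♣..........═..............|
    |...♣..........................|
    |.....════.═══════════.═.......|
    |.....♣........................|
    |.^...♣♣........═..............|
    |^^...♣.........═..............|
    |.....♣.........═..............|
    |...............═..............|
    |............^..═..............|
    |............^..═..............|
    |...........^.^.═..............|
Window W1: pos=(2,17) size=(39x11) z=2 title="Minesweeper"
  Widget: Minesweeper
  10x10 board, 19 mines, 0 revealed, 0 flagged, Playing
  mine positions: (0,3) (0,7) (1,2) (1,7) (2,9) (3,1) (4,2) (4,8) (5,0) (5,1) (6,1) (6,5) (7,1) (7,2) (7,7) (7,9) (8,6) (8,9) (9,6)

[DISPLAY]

                                       
                                       
                                       
                                       
                                       
                                       
                                       
                                       
                                       
                                       
                                       
━━━━━━━━━━━━━━━━━━━━━━━━━━━━━┓         
MapNavigator                 ┃         
━━━━━━━━━━━━━━━━━━━━━━━━━━━━━━━━━━━━━┓ 
 Minesweeper                         ┃ 
─────────────────────────────────────┨ 
■■■■■■■■■■                           ┃ 
■■■■■■■■■■                           ┃ 
■■■■■■■■■■                           ┃ 
■■■■■■■■■■                           ┃ 
■■■■■■■■■■                           ┃ 
■■■■■■■■■■                           ┃ 
■■■■■■■■■■                           ┃ 
━━━━━━━━━━━━━━━━━━━━━━━━━━━━━━━━━━━━━┛ 


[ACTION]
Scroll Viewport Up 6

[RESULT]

                                       
                                       
                                       
                                       
                                       
                                       
                                       
                                       
                                       
                                       
                                       
                                       
                                       
                                       
                                       
━━━━━━━━━━━━━━━━━━━━━━━━━━━━━┓         
MapNavigator                 ┃         
━━━━━━━━━━━━━━━━━━━━━━━━━━━━━━━━━━━━━┓ 
 Minesweeper                         ┃ 
─────────────────────────────────────┨ 
■■■■■■■■■■                           ┃ 
■■■■■■■■■■                           ┃ 
■■■■■■■■■■                           ┃ 
■■■■■■■■■■                           ┃ 


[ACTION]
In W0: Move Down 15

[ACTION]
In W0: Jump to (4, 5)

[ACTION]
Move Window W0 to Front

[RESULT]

                                       
                                       
                                       
                                       
                                       
                                       
                                       
                                       
                                       
                                       
                                       
                                       
                                       
                                       
                                       
━━━━━━━━━━━━━━━━━━━━━━━━━━━━━┓         
MapNavigator                 ┃         
─────────────────────────────┨━━━━━━━┓ 
          ...................┃       ┃ 
          ...................┃───────┨ 
          ...............═...┃       ┃ 
          ....@..........═...┃       ┃ 
          .............##═...┃       ┃ 
          ...............═...┃       ┃ 


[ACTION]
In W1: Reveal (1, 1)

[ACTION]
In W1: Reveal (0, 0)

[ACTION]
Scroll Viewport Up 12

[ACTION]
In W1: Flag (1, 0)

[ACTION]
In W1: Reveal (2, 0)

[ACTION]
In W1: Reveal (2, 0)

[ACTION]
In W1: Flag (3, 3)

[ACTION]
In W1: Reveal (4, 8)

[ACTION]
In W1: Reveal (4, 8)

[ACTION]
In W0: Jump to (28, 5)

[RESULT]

                                       
                                       
                                       
                                       
                                       
                                       
                                       
                                       
                                       
                                       
                                       
                                       
                                       
                                       
                                       
━━━━━━━━━━━━━━━━━━━━━━━━━━━━━┓         
MapNavigator                 ┃         
─────────────────────────────┨━━━━━━━┓ 
.......~~~~~~~~.             ┃       ┃ 
........~.~~~.~.             ┃───────┨ 
.═..........~...             ┃       ┃ 
.═...........~@.             ┃       ┃ 
#═..............             ┃       ┃ 
.═..............             ┃       ┃ 


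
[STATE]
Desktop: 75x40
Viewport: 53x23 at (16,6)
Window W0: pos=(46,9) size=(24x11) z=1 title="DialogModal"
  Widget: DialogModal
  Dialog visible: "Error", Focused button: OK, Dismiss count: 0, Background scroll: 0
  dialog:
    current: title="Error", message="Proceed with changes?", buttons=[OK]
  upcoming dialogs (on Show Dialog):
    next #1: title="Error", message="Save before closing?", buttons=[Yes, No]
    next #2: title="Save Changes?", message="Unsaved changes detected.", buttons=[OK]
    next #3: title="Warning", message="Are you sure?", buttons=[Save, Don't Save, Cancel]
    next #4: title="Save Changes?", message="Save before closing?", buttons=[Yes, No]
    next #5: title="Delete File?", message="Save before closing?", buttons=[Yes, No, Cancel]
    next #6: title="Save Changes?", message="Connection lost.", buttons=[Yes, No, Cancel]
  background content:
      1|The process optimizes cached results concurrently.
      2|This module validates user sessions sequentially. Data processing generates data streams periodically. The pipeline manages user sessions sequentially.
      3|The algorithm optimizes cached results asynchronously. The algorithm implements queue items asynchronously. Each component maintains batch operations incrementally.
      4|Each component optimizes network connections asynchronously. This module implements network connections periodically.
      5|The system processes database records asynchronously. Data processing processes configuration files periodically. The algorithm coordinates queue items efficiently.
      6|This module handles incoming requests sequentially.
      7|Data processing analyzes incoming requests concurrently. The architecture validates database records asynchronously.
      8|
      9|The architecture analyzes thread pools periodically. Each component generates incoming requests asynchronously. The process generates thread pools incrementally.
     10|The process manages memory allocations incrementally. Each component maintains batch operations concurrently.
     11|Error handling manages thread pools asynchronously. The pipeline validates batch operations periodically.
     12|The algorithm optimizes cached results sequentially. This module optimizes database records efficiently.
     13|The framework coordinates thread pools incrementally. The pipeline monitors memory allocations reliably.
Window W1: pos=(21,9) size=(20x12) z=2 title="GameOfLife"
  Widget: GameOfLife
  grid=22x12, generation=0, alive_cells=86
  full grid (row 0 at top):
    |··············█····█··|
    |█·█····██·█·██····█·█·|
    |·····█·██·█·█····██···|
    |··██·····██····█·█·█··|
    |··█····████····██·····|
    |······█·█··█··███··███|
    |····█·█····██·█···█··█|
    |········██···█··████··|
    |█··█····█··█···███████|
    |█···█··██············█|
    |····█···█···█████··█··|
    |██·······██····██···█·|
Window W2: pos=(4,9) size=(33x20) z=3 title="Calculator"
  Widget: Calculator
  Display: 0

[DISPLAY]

                                                     
                                                     
                                                     
━━━━━━━━━━━━━━━━━━━━┓━━━┓     ┏━━━━━━━━━━━━━━━━━━━━━━
                    ┃   ┃     ┃ DialogModal          
────────────────────┨───┨     ┠──────────────────────
                   0┃   ┃     ┃The process optimizes 
─┬───┐              ┃██·┃     ┃Th┌────────────────┐s 
 │ ÷ │              ┃█·█┃     ┃Th│     Error      │ze
─┼───┤              ┃···┃     ┃Ea│Proceed with cha│iz
 │ × │              ┃··█┃     ┃Th│      [OK]      │ d
─┼───┤              ┃·█·┃     ┃Th└────────────────┘in
 │ - │              ┃███┃     ┃Data processing analyz
─┼───┤              ┃███┃     ┗━━━━━━━━━━━━━━━━━━━━━━
 │ + │              ┃━━━┛                            
─┼───┤              ┃                                
R│ M+│              ┃                                
─┴───┘              ┃                                
                    ┃                                
                    ┃                                
                    ┃                                
                    ┃                                
━━━━━━━━━━━━━━━━━━━━┛                                


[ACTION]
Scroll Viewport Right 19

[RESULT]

                                                     
                                                     
                                                     
━━━━━━━━━━━━━━┓━━━┓     ┏━━━━━━━━━━━━━━━━━━━━━━┓     
              ┃   ┃     ┃ DialogModal          ┃     
──────────────┨───┨     ┠──────────────────────┨     
             0┃   ┃     ┃The process optimizes ┃     
              ┃██·┃     ┃Th┌────────────────┐s ┃     
              ┃█·█┃     ┃Th│     Error      │ze┃     
              ┃···┃     ┃Ea│Proceed with cha│iz┃     
              ┃··█┃     ┃Th│      [OK]      │ d┃     
              ┃·█·┃     ┃Th└────────────────┘in┃     
              ┃███┃     ┃Data processing analyz┃     
              ┃███┃     ┗━━━━━━━━━━━━━━━━━━━━━━┛     
              ┃━━━┛                                  
              ┃                                      
              ┃                                      
              ┃                                      
              ┃                                      
              ┃                                      
              ┃                                      
              ┃                                      
━━━━━━━━━━━━━━┛                                      


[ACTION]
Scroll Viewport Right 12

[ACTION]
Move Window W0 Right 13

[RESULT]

                                                     
                                                     
                                                     
━━━━━━━━━━━━━━┓━━━┓          ┏━━━━━━━━━━━━━━━━━━━━━━┓
              ┃   ┃          ┃ DialogModal          ┃
──────────────┨───┨          ┠──────────────────────┨
             0┃   ┃          ┃The process optimizes ┃
              ┃██·┃          ┃Th┌────────────────┐s ┃
              ┃█·█┃          ┃Th│     Error      │ze┃
              ┃···┃          ┃Ea│Proceed with cha│iz┃
              ┃··█┃          ┃Th│      [OK]      │ d┃
              ┃·█·┃          ┃Th└────────────────┘in┃
              ┃███┃          ┃Data processing analyz┃
              ┃███┃          ┗━━━━━━━━━━━━━━━━━━━━━━┛
              ┃━━━┛                                  
              ┃                                      
              ┃                                      
              ┃                                      
              ┃                                      
              ┃                                      
              ┃                                      
              ┃                                      
━━━━━━━━━━━━━━┛                                      
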